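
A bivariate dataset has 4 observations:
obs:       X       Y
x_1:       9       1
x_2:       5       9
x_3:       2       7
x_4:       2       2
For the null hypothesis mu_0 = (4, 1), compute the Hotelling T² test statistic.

Step 1 — sample mean vector:
  mean(X) = (9 + 5 + 2 + 2) / 4 = 18/4 = 4.5
  mean(Y) = (1 + 9 + 7 + 2) / 4 = 19/4 = 4.75
  x̄ = (4.5, 4.75),  deviation x̄ - mu_0 = (4.5, 4.75) - (4, 1) = (0.5, 3.75).

Step 2 — sample covariance matrix, S[i,j] = (1/(n-1)) · Σ_k (x_{k,i} - mean_i) · (x_{k,j} - mean_j), divisor n-1 = 3:
  S[X,X] = ((4.5)·(4.5) + (0.5)·(0.5) + (-2.5)·(-2.5) + (-2.5)·(-2.5)) / 3 = 33/3 = 11
  S[X,Y] = ((4.5)·(-3.75) + (0.5)·(4.25) + (-2.5)·(2.25) + (-2.5)·(-2.75)) / 3 = -13.5/3 = -4.5
  S[Y,Y] = ((-3.75)·(-3.75) + (4.25)·(4.25) + (2.25)·(2.25) + (-2.75)·(-2.75)) / 3 = 44.75/3 = 14.9167
  S = [[11, -4.5],
 [-4.5, 14.9167]].

Step 3 — invert S. det(S) = 11·14.9167 - (-4.5)² = 143.8333.
  S^{-1} = (1/det) · [[d, -b], [-b, a]] = [[0.1037, 0.0313],
 [0.0313, 0.0765]].

Step 4 — quadratic form (x̄ - mu_0)^T · S^{-1} · (x̄ - mu_0):
  S^{-1} · (x̄ - mu_0) = (0.1692, 0.3024),
  (x̄ - mu_0)^T · [...] = (0.5)·(0.1692) + (3.75)·(0.3024) = 1.2187.

Step 5 — scale by n: T² = 4 · 1.2187 = 4.8749.

T² ≈ 4.8749


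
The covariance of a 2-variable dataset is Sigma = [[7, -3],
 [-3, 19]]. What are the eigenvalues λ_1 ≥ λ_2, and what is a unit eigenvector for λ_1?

Step 1 — characteristic polynomial of 2×2 Sigma:
  det(Sigma - λI) = λ² - trace · λ + det = 0.
  trace = 7 + 19 = 26, det = 7·19 - (-3)² = 124.
Step 2 — discriminant:
  Δ = trace² - 4·det = 676 - 496 = 180.
Step 3 — eigenvalues:
  λ = (trace ± √Δ)/2 = (26 ± 13.4164)/2,
  λ_1 = 19.7082,  λ_2 = 6.2918.

Step 4 — unit eigenvector for λ_1: solve (Sigma - λ_1 I)v = 0. First row:
  (7 - 19.7082)·v_x + (-3)·v_y = 0, i.e. (-12.7082)·v_x + (-3)·v_y = 0,
  so v ∝ (b, λ_1 - a) = (-3, 12.7082); multiply by -1 so the first entry is positive: u = (3, -12.7082).
  ||u|| = √((3)² + (-12.7082)²) = √(170.4984) ≈ 13.0575,
  v_1 = u/||u|| ≈ (0.2298, -0.9732) (||v_1|| = 1).

λ_1 = 19.7082,  λ_2 = 6.2918;  v_1 ≈ (0.2298, -0.9732)


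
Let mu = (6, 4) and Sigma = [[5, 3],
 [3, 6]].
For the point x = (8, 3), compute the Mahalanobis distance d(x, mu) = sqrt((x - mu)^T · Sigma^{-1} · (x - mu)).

Step 1 — centre the observation: (x - mu) = (2, -1).

Step 2 — invert Sigma. det(Sigma) = 5·6 - (3)² = 21.
  Sigma^{-1} = (1/det) · [[d, -b], [-b, a]] = [[0.2857, -0.1429],
 [-0.1429, 0.2381]].

Step 3 — form the quadratic (x - mu)^T · Sigma^{-1} · (x - mu):
  Sigma^{-1} · (x - mu) = (0.7143, -0.5238).
  (x - mu)^T · [Sigma^{-1} · (x - mu)] = (2)·(0.7143) + (-1)·(-0.5238) = 1.9524.

Step 4 — take square root: d = √(1.9524) ≈ 1.3973.

d(x, mu) = √(1.9524) ≈ 1.3973


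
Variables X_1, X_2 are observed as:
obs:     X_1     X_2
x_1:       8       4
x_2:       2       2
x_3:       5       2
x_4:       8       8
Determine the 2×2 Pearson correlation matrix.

Step 1 — column means:
  mean(X_1) = (8 + 2 + 5 + 8) / 4 = 23/4 = 5.75
  mean(X_2) = (4 + 2 + 2 + 8) / 4 = 16/4 = 4

Step 2 — sample variances and covariances s[i,j] = (1/(n-1)) · Σ_k (x_{k,i} - mean_i) · (x_{k,j} - mean_j), with n-1 = 3:
  s[X_1,X_1] = ((2.25)·(2.25) + (-3.75)·(-3.75) + (-0.75)·(-0.75) + (2.25)·(2.25)) / 3 = 24.75/3 = 8.25
  s[X_1,X_2] = ((2.25)·(0) + (-3.75)·(-2) + (-0.75)·(-2) + (2.25)·(4)) / 3 = 18/3 = 6
  s[X_2,X_2] = ((0)·(0) + (-2)·(-2) + (-2)·(-2) + (4)·(4)) / 3 = 24/3 = 8
  Sample standard deviations s_i = √(s[i,i]):
  s(X_1) = √(8.25) = 2.8723
  s(X_2) = √(8) = 2.8284

Step 3 — r_{ij} = s_{ij} / (s_i · s_j):
  r[X_1,X_1] = 1 (diagonal).
  r[X_1,X_2] = 6 / (2.8723 · 2.8284) = 6 / 8.124 = 0.7385
  r[X_2,X_2] = 1 (diagonal).

R is symmetric with unit diagonal. Assembling:

R = [[1, 0.7385],
 [0.7385, 1]]


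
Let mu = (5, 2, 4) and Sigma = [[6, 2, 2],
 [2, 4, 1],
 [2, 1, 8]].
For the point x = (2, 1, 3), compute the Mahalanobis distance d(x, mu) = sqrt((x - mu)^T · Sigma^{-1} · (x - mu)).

Step 1 — centre the observation: (x - mu) = (-3, -1, -1).

Step 2 — invert Sigma (cofactor / det for 3×3, or solve directly):
  Sigma^{-1} = [[0.2123, -0.0959, -0.0411],
 [-0.0959, 0.3014, -0.0137],
 [-0.0411, -0.0137, 0.137]].

Step 3 — form the quadratic (x - mu)^T · Sigma^{-1} · (x - mu):
  Sigma^{-1} · (x - mu) = (-0.5, 0, 0).
  (x - mu)^T · [Sigma^{-1} · (x - mu)] = (-3)·(-0.5) + (-1)·(0) + (-1)·(0) = 1.5.

Step 4 — take square root: d = √(1.5) ≈ 1.2247.

d(x, mu) = √(1.5) ≈ 1.2247


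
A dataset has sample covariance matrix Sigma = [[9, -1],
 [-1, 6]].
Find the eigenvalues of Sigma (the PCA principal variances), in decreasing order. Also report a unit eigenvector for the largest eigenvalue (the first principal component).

Step 1 — characteristic polynomial of 2×2 Sigma:
  det(Sigma - λI) = λ² - trace · λ + det = 0.
  trace = 9 + 6 = 15, det = 9·6 - (-1)² = 53.
Step 2 — discriminant:
  Δ = trace² - 4·det = 225 - 212 = 13.
Step 3 — eigenvalues:
  λ = (trace ± √Δ)/2 = (15 ± 3.6056)/2,
  λ_1 = 9.3028,  λ_2 = 5.6972.

Step 4 — unit eigenvector for λ_1: solve (Sigma - λ_1 I)v = 0. First row:
  (9 - 9.3028)·v_x + (-1)·v_y = 0, i.e. (-0.3028)·v_x + (-1)·v_y = 0,
  so v ∝ (b, λ_1 - a) = (-1, 0.3028); multiply by -1 so the first entry is positive: u = (1, -0.3028).
  ||u|| = √((1)² + (-0.3028)²) = √(1.0917) ≈ 1.0448,
  v_1 = u/||u|| ≈ (0.9571, -0.2898) (||v_1|| = 1).

λ_1 = 9.3028,  λ_2 = 5.6972;  v_1 ≈ (0.9571, -0.2898)


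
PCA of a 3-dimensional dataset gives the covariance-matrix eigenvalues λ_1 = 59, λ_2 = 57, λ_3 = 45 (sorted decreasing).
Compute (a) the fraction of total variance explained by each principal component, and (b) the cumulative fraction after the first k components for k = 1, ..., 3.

Step 1 — total variance = trace(Sigma) = Σ λ_i = 59 + 57 + 45 = 161.

Step 2 — fraction explained by component i = λ_i / Σ λ:
  PC1: 59/161 = 0.3665
  PC2: 57/161 = 0.354
  PC3: 45/161 = 0.2795

Step 3 — cumulative fraction after k components = (λ_1 + ... + λ_k) / Σ λ:
  k = 1: 59/161 = 0.3665
  k = 2: (59 + 57)/161 = 116/161 = 0.7205
  k = 3: (59 + 57 + 45)/161 = 161/161 = 1

Summary (fraction, with percent):

explained: PC1 0.3665 (36.65%), PC2 0.354 (35.4%), PC3 0.2795 (27.95%);  cumulative: 0.3665, 0.7205, 1


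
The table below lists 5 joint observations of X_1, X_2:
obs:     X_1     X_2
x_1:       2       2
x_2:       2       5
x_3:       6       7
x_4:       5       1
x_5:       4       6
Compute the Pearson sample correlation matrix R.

Step 1 — column means:
  mean(X_1) = (2 + 2 + 6 + 5 + 4) / 5 = 19/5 = 3.8
  mean(X_2) = (2 + 5 + 7 + 1 + 6) / 5 = 21/5 = 4.2

Step 2 — sample variances and covariances s[i,j] = (1/(n-1)) · Σ_k (x_{k,i} - mean_i) · (x_{k,j} - mean_j), with n-1 = 4:
  s[X_1,X_1] = ((-1.8)·(-1.8) + (-1.8)·(-1.8) + (2.2)·(2.2) + (1.2)·(1.2) + (0.2)·(0.2)) / 4 = 12.8/4 = 3.2
  s[X_1,X_2] = ((-1.8)·(-2.2) + (-1.8)·(0.8) + (2.2)·(2.8) + (1.2)·(-3.2) + (0.2)·(1.8)) / 4 = 5.2/4 = 1.3
  s[X_2,X_2] = ((-2.2)·(-2.2) + (0.8)·(0.8) + (2.8)·(2.8) + (-3.2)·(-3.2) + (1.8)·(1.8)) / 4 = 26.8/4 = 6.7
  Sample standard deviations s_i = √(s[i,i]):
  s(X_1) = √(3.2) = 1.7889
  s(X_2) = √(6.7) = 2.5884

Step 3 — r_{ij} = s_{ij} / (s_i · s_j):
  r[X_1,X_1] = 1 (diagonal).
  r[X_1,X_2] = 1.3 / (1.7889 · 2.5884) = 1.3 / 4.6303 = 0.2808
  r[X_2,X_2] = 1 (diagonal).

R is symmetric with unit diagonal. Assembling:

R = [[1, 0.2808],
 [0.2808, 1]]


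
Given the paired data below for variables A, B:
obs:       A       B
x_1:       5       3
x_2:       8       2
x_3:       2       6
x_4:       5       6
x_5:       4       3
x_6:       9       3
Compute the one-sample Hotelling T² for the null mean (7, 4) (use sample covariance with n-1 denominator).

Step 1 — sample mean vector:
  mean(A) = (5 + 8 + 2 + 5 + 4 + 9) / 6 = 33/6 = 5.5
  mean(B) = (3 + 2 + 6 + 6 + 3 + 3) / 6 = 23/6 = 3.8333
  x̄ = (5.5, 3.8333),  deviation x̄ - mu_0 = (5.5, 3.8333) - (7, 4) = (-1.5, -0.1667).

Step 2 — sample covariance matrix, S[i,j] = (1/(n-1)) · Σ_k (x_{k,i} - mean_i) · (x_{k,j} - mean_j), divisor n-1 = 5:
  S[A,A] = ((-0.5)·(-0.5) + (2.5)·(2.5) + (-3.5)·(-3.5) + (-0.5)·(-0.5) + (-1.5)·(-1.5) + (3.5)·(3.5)) / 5 = 33.5/5 = 6.7
  S[A,B] = ((-0.5)·(-0.8333) + (2.5)·(-1.8333) + (-3.5)·(2.1667) + (-0.5)·(2.1667) + (-1.5)·(-0.8333) + (3.5)·(-0.8333)) / 5 = -14.5/5 = -2.9
  S[B,B] = ((-0.8333)·(-0.8333) + (-1.8333)·(-1.8333) + (2.1667)·(2.1667) + (2.1667)·(2.1667) + (-0.8333)·(-0.8333) + (-0.8333)·(-0.8333)) / 5 = 14.8333/5 = 2.9667
  S = [[6.7, -2.9],
 [-2.9, 2.9667]].

Step 3 — invert S. det(S) = 6.7·2.9667 - (-2.9)² = 11.4667.
  S^{-1} = (1/det) · [[d, -b], [-b, a]] = [[0.2587, 0.2529],
 [0.2529, 0.5843]].

Step 4 — quadratic form (x̄ - mu_0)^T · S^{-1} · (x̄ - mu_0):
  S^{-1} · (x̄ - mu_0) = (-0.4302, -0.4767),
  (x̄ - mu_0)^T · [...] = (-1.5)·(-0.4302) + (-0.1667)·(-0.4767) = 0.7248.

Step 5 — scale by n: T² = 6 · 0.7248 = 4.3488.

T² ≈ 4.3488


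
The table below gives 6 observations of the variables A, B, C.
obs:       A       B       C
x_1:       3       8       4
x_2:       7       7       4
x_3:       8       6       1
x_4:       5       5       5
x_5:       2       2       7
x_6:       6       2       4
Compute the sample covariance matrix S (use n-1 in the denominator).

Step 1 — column means:
  mean(A) = (3 + 7 + 8 + 5 + 2 + 6) / 6 = 31/6 = 5.1667
  mean(B) = (8 + 7 + 6 + 5 + 2 + 2) / 6 = 30/6 = 5
  mean(C) = (4 + 4 + 1 + 5 + 7 + 4) / 6 = 25/6 = 4.1667

Step 2 — sample covariance S[i,j] = (1/(n-1)) · Σ_k (x_{k,i} - mean_i) · (x_{k,j} - mean_j), with n-1 = 5.
  S[A,A] = ((-2.1667)·(-2.1667) + (1.8333)·(1.8333) + (2.8333)·(2.8333) + (-0.1667)·(-0.1667) + (-3.1667)·(-3.1667) + (0.8333)·(0.8333)) / 5 = 26.8333/5 = 5.3667
  S[A,B] = ((-2.1667)·(3) + (1.8333)·(2) + (2.8333)·(1) + (-0.1667)·(0) + (-3.1667)·(-3) + (0.8333)·(-3)) / 5 = 7/5 = 1.4
  S[A,C] = ((-2.1667)·(-0.1667) + (1.8333)·(-0.1667) + (2.8333)·(-3.1667) + (-0.1667)·(0.8333) + (-3.1667)·(2.8333) + (0.8333)·(-0.1667)) / 5 = -18.1667/5 = -3.6333
  S[B,B] = ((3)·(3) + (2)·(2) + (1)·(1) + (0)·(0) + (-3)·(-3) + (-3)·(-3)) / 5 = 32/5 = 6.4
  S[B,C] = ((3)·(-0.1667) + (2)·(-0.1667) + (1)·(-3.1667) + (0)·(0.8333) + (-3)·(2.8333) + (-3)·(-0.1667)) / 5 = -12/5 = -2.4
  S[C,C] = ((-0.1667)·(-0.1667) + (-0.1667)·(-0.1667) + (-3.1667)·(-3.1667) + (0.8333)·(0.8333) + (2.8333)·(2.8333) + (-0.1667)·(-0.1667)) / 5 = 18.8333/5 = 3.7667

S is symmetric (S[j,i] = S[i,j]). Assembling:

S = [[5.3667, 1.4, -3.6333],
 [1.4, 6.4, -2.4],
 [-3.6333, -2.4, 3.7667]]


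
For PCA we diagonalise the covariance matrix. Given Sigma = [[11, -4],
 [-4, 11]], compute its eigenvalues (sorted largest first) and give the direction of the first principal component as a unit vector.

Step 1 — characteristic polynomial of 2×2 Sigma:
  det(Sigma - λI) = λ² - trace · λ + det = 0.
  trace = 11 + 11 = 22, det = 11·11 - (-4)² = 105.
Step 2 — discriminant:
  Δ = trace² - 4·det = 484 - 420 = 64.
Step 3 — eigenvalues:
  λ = (trace ± √Δ)/2 = (22 ± 8)/2,
  λ_1 = 15,  λ_2 = 7.

Step 4 — unit eigenvector for λ_1: solve (Sigma - λ_1 I)v = 0. First row:
  (11 - 15)·v_x + (-4)·v_y = 0, i.e. (-4)·v_x + (-4)·v_y = 0,
  so v ∝ (b, λ_1 - a) = (-4, 4); multiply by -1 so the first entry is positive: u = (4, -4).
  ||u|| = √((4)² + (-4)²) = √(32) ≈ 5.6569,
  v_1 = u/||u|| ≈ (0.7071, -0.7071) (||v_1|| = 1).

λ_1 = 15,  λ_2 = 7;  v_1 ≈ (0.7071, -0.7071)


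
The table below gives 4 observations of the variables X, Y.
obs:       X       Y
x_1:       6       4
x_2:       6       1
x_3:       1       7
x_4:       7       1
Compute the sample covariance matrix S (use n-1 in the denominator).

Step 1 — column means:
  mean(X) = (6 + 6 + 1 + 7) / 4 = 20/4 = 5
  mean(Y) = (4 + 1 + 7 + 1) / 4 = 13/4 = 3.25

Step 2 — sample covariance S[i,j] = (1/(n-1)) · Σ_k (x_{k,i} - mean_i) · (x_{k,j} - mean_j), with n-1 = 3.
  S[X,X] = ((1)·(1) + (1)·(1) + (-4)·(-4) + (2)·(2)) / 3 = 22/3 = 7.3333
  S[X,Y] = ((1)·(0.75) + (1)·(-2.25) + (-4)·(3.75) + (2)·(-2.25)) / 3 = -21/3 = -7
  S[Y,Y] = ((0.75)·(0.75) + (-2.25)·(-2.25) + (3.75)·(3.75) + (-2.25)·(-2.25)) / 3 = 24.75/3 = 8.25

S is symmetric (S[j,i] = S[i,j]). Assembling:

S = [[7.3333, -7],
 [-7, 8.25]]


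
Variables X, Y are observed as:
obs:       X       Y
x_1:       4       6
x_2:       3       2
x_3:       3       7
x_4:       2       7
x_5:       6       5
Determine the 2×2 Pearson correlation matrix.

Step 1 — column means:
  mean(X) = (4 + 3 + 3 + 2 + 6) / 5 = 18/5 = 3.6
  mean(Y) = (6 + 2 + 7 + 7 + 5) / 5 = 27/5 = 5.4

Step 2 — sample variances and covariances s[i,j] = (1/(n-1)) · Σ_k (x_{k,i} - mean_i) · (x_{k,j} - mean_j), with n-1 = 4:
  s[X,X] = ((0.4)·(0.4) + (-0.6)·(-0.6) + (-0.6)·(-0.6) + (-1.6)·(-1.6) + (2.4)·(2.4)) / 4 = 9.2/4 = 2.3
  s[X,Y] = ((0.4)·(0.6) + (-0.6)·(-3.4) + (-0.6)·(1.6) + (-1.6)·(1.6) + (2.4)·(-0.4)) / 4 = -2.2/4 = -0.55
  s[Y,Y] = ((0.6)·(0.6) + (-3.4)·(-3.4) + (1.6)·(1.6) + (1.6)·(1.6) + (-0.4)·(-0.4)) / 4 = 17.2/4 = 4.3
  Sample standard deviations s_i = √(s[i,i]):
  s(X) = √(2.3) = 1.5166
  s(Y) = √(4.3) = 2.0736

Step 3 — r_{ij} = s_{ij} / (s_i · s_j):
  r[X,X] = 1 (diagonal).
  r[X,Y] = -0.55 / (1.5166 · 2.0736) = -0.55 / 3.1448 = -0.1749
  r[Y,Y] = 1 (diagonal).

R is symmetric with unit diagonal. Assembling:

R = [[1, -0.1749],
 [-0.1749, 1]]


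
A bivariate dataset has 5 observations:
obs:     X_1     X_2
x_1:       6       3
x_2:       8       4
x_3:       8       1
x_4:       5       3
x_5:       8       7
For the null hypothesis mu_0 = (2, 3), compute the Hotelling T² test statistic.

Step 1 — sample mean vector:
  mean(X_1) = (6 + 8 + 8 + 5 + 8) / 5 = 35/5 = 7
  mean(X_2) = (3 + 4 + 1 + 3 + 7) / 5 = 18/5 = 3.6
  x̄ = (7, 3.6),  deviation x̄ - mu_0 = (7, 3.6) - (2, 3) = (5, 0.6).

Step 2 — sample covariance matrix, S[i,j] = (1/(n-1)) · Σ_k (x_{k,i} - mean_i) · (x_{k,j} - mean_j), divisor n-1 = 4:
  S[X_1,X_1] = ((-1)·(-1) + (1)·(1) + (1)·(1) + (-2)·(-2) + (1)·(1)) / 4 = 8/4 = 2
  S[X_1,X_2] = ((-1)·(-0.6) + (1)·(0.4) + (1)·(-2.6) + (-2)·(-0.6) + (1)·(3.4)) / 4 = 3/4 = 0.75
  S[X_2,X_2] = ((-0.6)·(-0.6) + (0.4)·(0.4) + (-2.6)·(-2.6) + (-0.6)·(-0.6) + (3.4)·(3.4)) / 4 = 19.2/4 = 4.8
  S = [[2, 0.75],
 [0.75, 4.8]].

Step 3 — invert S. det(S) = 2·4.8 - (0.75)² = 9.0375.
  S^{-1} = (1/det) · [[d, -b], [-b, a]] = [[0.5311, -0.083],
 [-0.083, 0.2213]].

Step 4 — quadratic form (x̄ - mu_0)^T · S^{-1} · (x̄ - mu_0):
  S^{-1} · (x̄ - mu_0) = (2.6058, -0.2822),
  (x̄ - mu_0)^T · [...] = (5)·(2.6058) + (0.6)·(-0.2822) = 12.8598.

Step 5 — scale by n: T² = 5 · 12.8598 = 64.2988.

T² ≈ 64.2988


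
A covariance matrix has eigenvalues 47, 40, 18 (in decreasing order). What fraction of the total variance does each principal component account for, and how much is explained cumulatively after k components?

Step 1 — total variance = trace(Sigma) = Σ λ_i = 47 + 40 + 18 = 105.

Step 2 — fraction explained by component i = λ_i / Σ λ:
  PC1: 47/105 = 0.4476
  PC2: 40/105 = 0.381
  PC3: 18/105 = 0.1714

Step 3 — cumulative fraction after k components = (λ_1 + ... + λ_k) / Σ λ:
  k = 1: 47/105 = 0.4476
  k = 2: (47 + 40)/105 = 87/105 = 0.8286
  k = 3: (47 + 40 + 18)/105 = 105/105 = 1

Summary (fraction, with percent):

explained: PC1 0.4476 (44.76%), PC2 0.381 (38.1%), PC3 0.1714 (17.14%);  cumulative: 0.4476, 0.8286, 1


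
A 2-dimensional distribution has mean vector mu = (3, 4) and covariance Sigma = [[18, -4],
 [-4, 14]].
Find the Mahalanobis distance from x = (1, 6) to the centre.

Step 1 — centre the observation: (x - mu) = (-2, 2).

Step 2 — invert Sigma. det(Sigma) = 18·14 - (-4)² = 236.
  Sigma^{-1} = (1/det) · [[d, -b], [-b, a]] = [[0.0593, 0.0169],
 [0.0169, 0.0763]].

Step 3 — form the quadratic (x - mu)^T · Sigma^{-1} · (x - mu):
  Sigma^{-1} · (x - mu) = (-0.0847, 0.1186).
  (x - mu)^T · [Sigma^{-1} · (x - mu)] = (-2)·(-0.0847) + (2)·(0.1186) = 0.4068.

Step 4 — take square root: d = √(0.4068) ≈ 0.6378.

d(x, mu) = √(0.4068) ≈ 0.6378


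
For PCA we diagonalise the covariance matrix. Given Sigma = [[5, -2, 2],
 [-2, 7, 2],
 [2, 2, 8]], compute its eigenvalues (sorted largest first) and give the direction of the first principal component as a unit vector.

Step 1 — characteristic polynomial p(λ) = det(λI - Sigma) = λ³ - tr·λ² + c_1·λ - det, where tr = trace, c_1 = sum of the principal 2×2 minors, det = det(Sigma):
  tr = 5 + 7 + 8 = 20,
  c_1 = (5·7 - (-2)²) + (5·8 - (2)²) + (7·8 - (2)²) = 31 + 36 + 52 = 119,
  det = 5·(7·8 - (2)²) - (-2)·((-2)·8 - (2)·(2)) + (2)·((-2)·(2) - 7·(2)) = 5·(52) - (-2)·(-20) + (2)·(-18) = 184.
  So p(λ) = λ³ - 20λ² + 119λ - 184.
Step 2 — look for an integer root (rational root theorem: any rational root is an integer divisor of 184). Testing λ = 8:
  p(8) = 512 - 1280 + 952 - 184 = 0  ✓
  Dividing out (λ - 8): p(λ) = (λ - 8)(λ² - 12λ + 23).
Step 3 — remaining eigenvalues from the quadratic λ² - 12λ + 23 = 0:
  Δ = 12² - 4·23 = 144 - 92 = 52,  λ = (12 ± √52)/2 = (12 ± 7.2111)/2 ≈ 9.6056 or 2.3944.
  Sorted: λ_1 = 9.6056,  λ_2 = 8,  λ_3 = 2.3944  (check: sum = 20 = tr ✓).

Step 4 — unit eigenvector for λ_1 ≈ 9.6056: v spans the null space of (Sigma - λ_1 I), whose rows are
  r_1 = (-4.6056, -2, 2),  r_2 = (-2, -2.6056, 2),  r_3 = (2, 2, -1.6056).
  v is orthogonal to every row, so take v ∝ r_1 × r_2 = ((-2)·(2) - (2)·(-2.6056), (2)·(-2) - (-4.6056)·(2), (-4.6056)·(-2.6056) - (-2)·(-2)) ≈ (1.2111, 5.2111, 8).
  Let u = (1.2111, 5.2111, 8).
  ||u|| = √((1.2111)² + (5.2111)² + (8)²) = √(92.6224) ≈ 9.6241,  v_1 = u/||u|| ≈ (0.1258, 0.5415, 0.8313) (||v_1|| = 1).

λ_1 = 9.6056,  λ_2 = 8,  λ_3 = 2.3944;  v_1 ≈ (0.1258, 0.5415, 0.8313)


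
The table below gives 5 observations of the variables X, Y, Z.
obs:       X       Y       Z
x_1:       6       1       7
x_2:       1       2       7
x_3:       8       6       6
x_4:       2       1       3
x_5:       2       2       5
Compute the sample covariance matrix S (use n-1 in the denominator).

Step 1 — column means:
  mean(X) = (6 + 1 + 8 + 2 + 2) / 5 = 19/5 = 3.8
  mean(Y) = (1 + 2 + 6 + 1 + 2) / 5 = 12/5 = 2.4
  mean(Z) = (7 + 7 + 6 + 3 + 5) / 5 = 28/5 = 5.6

Step 2 — sample covariance S[i,j] = (1/(n-1)) · Σ_k (x_{k,i} - mean_i) · (x_{k,j} - mean_j), with n-1 = 4.
  S[X,X] = ((2.2)·(2.2) + (-2.8)·(-2.8) + (4.2)·(4.2) + (-1.8)·(-1.8) + (-1.8)·(-1.8)) / 4 = 36.8/4 = 9.2
  S[X,Y] = ((2.2)·(-1.4) + (-2.8)·(-0.4) + (4.2)·(3.6) + (-1.8)·(-1.4) + (-1.8)·(-0.4)) / 4 = 16.4/4 = 4.1
  S[X,Z] = ((2.2)·(1.4) + (-2.8)·(1.4) + (4.2)·(0.4) + (-1.8)·(-2.6) + (-1.8)·(-0.6)) / 4 = 6.6/4 = 1.65
  S[Y,Y] = ((-1.4)·(-1.4) + (-0.4)·(-0.4) + (3.6)·(3.6) + (-1.4)·(-1.4) + (-0.4)·(-0.4)) / 4 = 17.2/4 = 4.3
  S[Y,Z] = ((-1.4)·(1.4) + (-0.4)·(1.4) + (3.6)·(0.4) + (-1.4)·(-2.6) + (-0.4)·(-0.6)) / 4 = 2.8/4 = 0.7
  S[Z,Z] = ((1.4)·(1.4) + (1.4)·(1.4) + (0.4)·(0.4) + (-2.6)·(-2.6) + (-0.6)·(-0.6)) / 4 = 11.2/4 = 2.8

S is symmetric (S[j,i] = S[i,j]). Assembling:

S = [[9.2, 4.1, 1.65],
 [4.1, 4.3, 0.7],
 [1.65, 0.7, 2.8]]


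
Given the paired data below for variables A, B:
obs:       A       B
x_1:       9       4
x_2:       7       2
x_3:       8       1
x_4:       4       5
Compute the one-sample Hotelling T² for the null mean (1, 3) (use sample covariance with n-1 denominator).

Step 1 — sample mean vector:
  mean(A) = (9 + 7 + 8 + 4) / 4 = 28/4 = 7
  mean(B) = (4 + 2 + 1 + 5) / 4 = 12/4 = 3
  x̄ = (7, 3),  deviation x̄ - mu_0 = (7, 3) - (1, 3) = (6, 0).

Step 2 — sample covariance matrix, S[i,j] = (1/(n-1)) · Σ_k (x_{k,i} - mean_i) · (x_{k,j} - mean_j), divisor n-1 = 3:
  S[A,A] = ((2)·(2) + (0)·(0) + (1)·(1) + (-3)·(-3)) / 3 = 14/3 = 4.6667
  S[A,B] = ((2)·(1) + (0)·(-1) + (1)·(-2) + (-3)·(2)) / 3 = -6/3 = -2
  S[B,B] = ((1)·(1) + (-1)·(-1) + (-2)·(-2) + (2)·(2)) / 3 = 10/3 = 3.3333
  S = [[4.6667, -2],
 [-2, 3.3333]].

Step 3 — invert S. det(S) = 4.6667·3.3333 - (-2)² = 11.5556.
  S^{-1} = (1/det) · [[d, -b], [-b, a]] = [[0.2885, 0.1731],
 [0.1731, 0.4038]].

Step 4 — quadratic form (x̄ - mu_0)^T · S^{-1} · (x̄ - mu_0):
  S^{-1} · (x̄ - mu_0) = (1.7308, 1.0385),
  (x̄ - mu_0)^T · [...] = (6)·(1.7308) + (0)·(1.0385) = 10.3846.

Step 5 — scale by n: T² = 4 · 10.3846 = 41.5385.

T² ≈ 41.5385


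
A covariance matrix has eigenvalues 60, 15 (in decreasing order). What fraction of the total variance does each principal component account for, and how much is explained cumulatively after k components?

Step 1 — total variance = trace(Sigma) = Σ λ_i = 60 + 15 = 75.

Step 2 — fraction explained by component i = λ_i / Σ λ:
  PC1: 60/75 = 0.8
  PC2: 15/75 = 0.2

Step 3 — cumulative fraction after k components = (λ_1 + ... + λ_k) / Σ λ:
  k = 1: 60/75 = 0.8
  k = 2: (60 + 15)/75 = 75/75 = 1

Summary (fraction, with percent):

explained: PC1 0.8 (80%), PC2 0.2 (20%);  cumulative: 0.8, 1


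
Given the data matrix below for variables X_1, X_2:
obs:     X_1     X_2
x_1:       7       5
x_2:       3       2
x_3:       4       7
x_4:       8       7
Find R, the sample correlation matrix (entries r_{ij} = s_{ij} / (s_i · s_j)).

Step 1 — column means:
  mean(X_1) = (7 + 3 + 4 + 8) / 4 = 22/4 = 5.5
  mean(X_2) = (5 + 2 + 7 + 7) / 4 = 21/4 = 5.25

Step 2 — sample variances and covariances s[i,j] = (1/(n-1)) · Σ_k (x_{k,i} - mean_i) · (x_{k,j} - mean_j), with n-1 = 3:
  s[X_1,X_1] = ((1.5)·(1.5) + (-2.5)·(-2.5) + (-1.5)·(-1.5) + (2.5)·(2.5)) / 3 = 17/3 = 5.6667
  s[X_1,X_2] = ((1.5)·(-0.25) + (-2.5)·(-3.25) + (-1.5)·(1.75) + (2.5)·(1.75)) / 3 = 9.5/3 = 3.1667
  s[X_2,X_2] = ((-0.25)·(-0.25) + (-3.25)·(-3.25) + (1.75)·(1.75) + (1.75)·(1.75)) / 3 = 16.75/3 = 5.5833
  Sample standard deviations s_i = √(s[i,i]):
  s(X_1) = √(5.6667) = 2.3805
  s(X_2) = √(5.5833) = 2.3629

Step 3 — r_{ij} = s_{ij} / (s_i · s_j):
  r[X_1,X_1] = 1 (diagonal).
  r[X_1,X_2] = 3.1667 / (2.3805 · 2.3629) = 3.1667 / 5.6248 = 0.563
  r[X_2,X_2] = 1 (diagonal).

R is symmetric with unit diagonal. Assembling:

R = [[1, 0.563],
 [0.563, 1]]


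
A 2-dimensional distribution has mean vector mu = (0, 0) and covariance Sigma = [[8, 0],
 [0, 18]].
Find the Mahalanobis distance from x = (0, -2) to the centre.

Step 1 — centre the observation: (x - mu) = (0, -2).

Step 2 — invert Sigma. det(Sigma) = 8·18 - (0)² = 144.
  Sigma^{-1} = (1/det) · [[d, -b], [-b, a]] = [[0.125, 0],
 [0, 0.0556]].

Step 3 — form the quadratic (x - mu)^T · Sigma^{-1} · (x - mu):
  Sigma^{-1} · (x - mu) = (0, -0.1111).
  (x - mu)^T · [Sigma^{-1} · (x - mu)] = (0)·(0) + (-2)·(-0.1111) = 0.2222.

Step 4 — take square root: d = √(0.2222) ≈ 0.4714.

d(x, mu) = √(0.2222) ≈ 0.4714


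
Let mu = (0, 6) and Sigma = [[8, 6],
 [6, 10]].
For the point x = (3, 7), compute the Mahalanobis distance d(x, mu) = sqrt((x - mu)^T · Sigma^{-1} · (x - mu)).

Step 1 — centre the observation: (x - mu) = (3, 1).

Step 2 — invert Sigma. det(Sigma) = 8·10 - (6)² = 44.
  Sigma^{-1} = (1/det) · [[d, -b], [-b, a]] = [[0.2273, -0.1364],
 [-0.1364, 0.1818]].

Step 3 — form the quadratic (x - mu)^T · Sigma^{-1} · (x - mu):
  Sigma^{-1} · (x - mu) = (0.5455, -0.2273).
  (x - mu)^T · [Sigma^{-1} · (x - mu)] = (3)·(0.5455) + (1)·(-0.2273) = 1.4091.

Step 4 — take square root: d = √(1.4091) ≈ 1.1871.

d(x, mu) = √(1.4091) ≈ 1.1871


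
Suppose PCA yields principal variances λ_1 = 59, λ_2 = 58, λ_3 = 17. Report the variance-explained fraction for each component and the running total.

Step 1 — total variance = trace(Sigma) = Σ λ_i = 59 + 58 + 17 = 134.

Step 2 — fraction explained by component i = λ_i / Σ λ:
  PC1: 59/134 = 0.4403
  PC2: 58/134 = 0.4328
  PC3: 17/134 = 0.1269

Step 3 — cumulative fraction after k components = (λ_1 + ... + λ_k) / Σ λ:
  k = 1: 59/134 = 0.4403
  k = 2: (59 + 58)/134 = 117/134 = 0.8731
  k = 3: (59 + 58 + 17)/134 = 134/134 = 1

Summary (fraction, with percent):

explained: PC1 0.4403 (44.03%), PC2 0.4328 (43.28%), PC3 0.1269 (12.69%);  cumulative: 0.4403, 0.8731, 1


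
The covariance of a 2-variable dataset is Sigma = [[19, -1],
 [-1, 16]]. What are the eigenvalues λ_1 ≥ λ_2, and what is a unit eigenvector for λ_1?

Step 1 — characteristic polynomial of 2×2 Sigma:
  det(Sigma - λI) = λ² - trace · λ + det = 0.
  trace = 19 + 16 = 35, det = 19·16 - (-1)² = 303.
Step 2 — discriminant:
  Δ = trace² - 4·det = 1225 - 1212 = 13.
Step 3 — eigenvalues:
  λ = (trace ± √Δ)/2 = (35 ± 3.6056)/2,
  λ_1 = 19.3028,  λ_2 = 15.6972.

Step 4 — unit eigenvector for λ_1: solve (Sigma - λ_1 I)v = 0. First row:
  (19 - 19.3028)·v_x + (-1)·v_y = 0, i.e. (-0.3028)·v_x + (-1)·v_y = 0,
  so v ∝ (b, λ_1 - a) = (-1, 0.3028); multiply by -1 so the first entry is positive: u = (1, -0.3028).
  ||u|| = √((1)² + (-0.3028)²) = √(1.0917) ≈ 1.0448,
  v_1 = u/||u|| ≈ (0.9571, -0.2898) (||v_1|| = 1).

λ_1 = 19.3028,  λ_2 = 15.6972;  v_1 ≈ (0.9571, -0.2898)


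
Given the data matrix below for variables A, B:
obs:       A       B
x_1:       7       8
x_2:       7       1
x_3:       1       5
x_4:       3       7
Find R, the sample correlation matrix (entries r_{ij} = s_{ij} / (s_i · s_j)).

Step 1 — column means:
  mean(A) = (7 + 7 + 1 + 3) / 4 = 18/4 = 4.5
  mean(B) = (8 + 1 + 5 + 7) / 4 = 21/4 = 5.25

Step 2 — sample variances and covariances s[i,j] = (1/(n-1)) · Σ_k (x_{k,i} - mean_i) · (x_{k,j} - mean_j), with n-1 = 3:
  s[A,A] = ((2.5)·(2.5) + (2.5)·(2.5) + (-3.5)·(-3.5) + (-1.5)·(-1.5)) / 3 = 27/3 = 9
  s[A,B] = ((2.5)·(2.75) + (2.5)·(-4.25) + (-3.5)·(-0.25) + (-1.5)·(1.75)) / 3 = -5.5/3 = -1.8333
  s[B,B] = ((2.75)·(2.75) + (-4.25)·(-4.25) + (-0.25)·(-0.25) + (1.75)·(1.75)) / 3 = 28.75/3 = 9.5833
  Sample standard deviations s_i = √(s[i,i]):
  s(A) = √(9) = 3
  s(B) = √(9.5833) = 3.0957

Step 3 — r_{ij} = s_{ij} / (s_i · s_j):
  r[A,A] = 1 (diagonal).
  r[A,B] = -1.8333 / (3 · 3.0957) = -1.8333 / 9.2871 = -0.1974
  r[B,B] = 1 (diagonal).

R is symmetric with unit diagonal. Assembling:

R = [[1, -0.1974],
 [-0.1974, 1]]


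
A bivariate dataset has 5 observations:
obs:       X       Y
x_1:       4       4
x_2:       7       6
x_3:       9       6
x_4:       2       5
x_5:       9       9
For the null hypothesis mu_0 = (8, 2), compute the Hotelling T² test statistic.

Step 1 — sample mean vector:
  mean(X) = (4 + 7 + 9 + 2 + 9) / 5 = 31/5 = 6.2
  mean(Y) = (4 + 6 + 6 + 5 + 9) / 5 = 30/5 = 6
  x̄ = (6.2, 6),  deviation x̄ - mu_0 = (6.2, 6) - (8, 2) = (-1.8, 4).

Step 2 — sample covariance matrix, S[i,j] = (1/(n-1)) · Σ_k (x_{k,i} - mean_i) · (x_{k,j} - mean_j), divisor n-1 = 4:
  S[X,X] = ((-2.2)·(-2.2) + (0.8)·(0.8) + (2.8)·(2.8) + (-4.2)·(-4.2) + (2.8)·(2.8)) / 4 = 38.8/4 = 9.7
  S[X,Y] = ((-2.2)·(-2) + (0.8)·(0) + (2.8)·(0) + (-4.2)·(-1) + (2.8)·(3)) / 4 = 17/4 = 4.25
  S[Y,Y] = ((-2)·(-2) + (0)·(0) + (0)·(0) + (-1)·(-1) + (3)·(3)) / 4 = 14/4 = 3.5
  S = [[9.7, 4.25],
 [4.25, 3.5]].

Step 3 — invert S. det(S) = 9.7·3.5 - (4.25)² = 15.8875.
  S^{-1} = (1/det) · [[d, -b], [-b, a]] = [[0.2203, -0.2675],
 [-0.2675, 0.6105]].

Step 4 — quadratic form (x̄ - mu_0)^T · S^{-1} · (x̄ - mu_0):
  S^{-1} · (x̄ - mu_0) = (-1.4666, 2.9237),
  (x̄ - mu_0)^T · [...] = (-1.8)·(-1.4666) + (4)·(2.9237) = 14.3345.

Step 5 — scale by n: T² = 5 · 14.3345 = 71.6727.

T² ≈ 71.6727


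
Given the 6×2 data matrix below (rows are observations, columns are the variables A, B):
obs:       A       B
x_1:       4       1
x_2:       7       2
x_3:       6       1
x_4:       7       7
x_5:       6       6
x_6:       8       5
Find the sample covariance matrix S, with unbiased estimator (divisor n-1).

Step 1 — column means:
  mean(A) = (4 + 7 + 6 + 7 + 6 + 8) / 6 = 38/6 = 6.3333
  mean(B) = (1 + 2 + 1 + 7 + 6 + 5) / 6 = 22/6 = 3.6667

Step 2 — sample covariance S[i,j] = (1/(n-1)) · Σ_k (x_{k,i} - mean_i) · (x_{k,j} - mean_j), with n-1 = 5.
  S[A,A] = ((-2.3333)·(-2.3333) + (0.6667)·(0.6667) + (-0.3333)·(-0.3333) + (0.6667)·(0.6667) + (-0.3333)·(-0.3333) + (1.6667)·(1.6667)) / 5 = 9.3333/5 = 1.8667
  S[A,B] = ((-2.3333)·(-2.6667) + (0.6667)·(-1.6667) + (-0.3333)·(-2.6667) + (0.6667)·(3.3333) + (-0.3333)·(2.3333) + (1.6667)·(1.3333)) / 5 = 9.6667/5 = 1.9333
  S[B,B] = ((-2.6667)·(-2.6667) + (-1.6667)·(-1.6667) + (-2.6667)·(-2.6667) + (3.3333)·(3.3333) + (2.3333)·(2.3333) + (1.3333)·(1.3333)) / 5 = 35.3333/5 = 7.0667

S is symmetric (S[j,i] = S[i,j]). Assembling:

S = [[1.8667, 1.9333],
 [1.9333, 7.0667]]


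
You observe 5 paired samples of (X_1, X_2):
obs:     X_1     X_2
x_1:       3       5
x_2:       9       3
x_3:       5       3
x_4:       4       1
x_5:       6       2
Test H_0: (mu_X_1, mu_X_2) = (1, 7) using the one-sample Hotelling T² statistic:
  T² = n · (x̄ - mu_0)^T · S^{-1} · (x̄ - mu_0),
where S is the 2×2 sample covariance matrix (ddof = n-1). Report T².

Step 1 — sample mean vector:
  mean(X_1) = (3 + 9 + 5 + 4 + 6) / 5 = 27/5 = 5.4
  mean(X_2) = (5 + 3 + 3 + 1 + 2) / 5 = 14/5 = 2.8
  x̄ = (5.4, 2.8),  deviation x̄ - mu_0 = (5.4, 2.8) - (1, 7) = (4.4, -4.2).

Step 2 — sample covariance matrix, S[i,j] = (1/(n-1)) · Σ_k (x_{k,i} - mean_i) · (x_{k,j} - mean_j), divisor n-1 = 4:
  S[X_1,X_1] = ((-2.4)·(-2.4) + (3.6)·(3.6) + (-0.4)·(-0.4) + (-1.4)·(-1.4) + (0.6)·(0.6)) / 4 = 21.2/4 = 5.3
  S[X_1,X_2] = ((-2.4)·(2.2) + (3.6)·(0.2) + (-0.4)·(0.2) + (-1.4)·(-1.8) + (0.6)·(-0.8)) / 4 = -2.6/4 = -0.65
  S[X_2,X_2] = ((2.2)·(2.2) + (0.2)·(0.2) + (0.2)·(0.2) + (-1.8)·(-1.8) + (-0.8)·(-0.8)) / 4 = 8.8/4 = 2.2
  S = [[5.3, -0.65],
 [-0.65, 2.2]].

Step 3 — invert S. det(S) = 5.3·2.2 - (-0.65)² = 11.2375.
  S^{-1} = (1/det) · [[d, -b], [-b, a]] = [[0.1958, 0.0578],
 [0.0578, 0.4716]].

Step 4 — quadratic form (x̄ - mu_0)^T · S^{-1} · (x̄ - mu_0):
  S^{-1} · (x̄ - mu_0) = (0.6185, -1.7264),
  (x̄ - mu_0)^T · [...] = (4.4)·(0.6185) + (-4.2)·(-1.7264) = 9.972.

Step 5 — scale by n: T² = 5 · 9.972 = 49.8598.

T² ≈ 49.8598


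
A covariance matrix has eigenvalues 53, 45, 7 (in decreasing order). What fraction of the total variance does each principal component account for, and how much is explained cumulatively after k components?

Step 1 — total variance = trace(Sigma) = Σ λ_i = 53 + 45 + 7 = 105.

Step 2 — fraction explained by component i = λ_i / Σ λ:
  PC1: 53/105 = 0.5048
  PC2: 45/105 = 0.4286
  PC3: 7/105 = 0.0667

Step 3 — cumulative fraction after k components = (λ_1 + ... + λ_k) / Σ λ:
  k = 1: 53/105 = 0.5048
  k = 2: (53 + 45)/105 = 98/105 = 0.9333
  k = 3: (53 + 45 + 7)/105 = 105/105 = 1

Summary (fraction, with percent):

explained: PC1 0.5048 (50.48%), PC2 0.4286 (42.86%), PC3 0.0667 (6.67%);  cumulative: 0.5048, 0.9333, 1


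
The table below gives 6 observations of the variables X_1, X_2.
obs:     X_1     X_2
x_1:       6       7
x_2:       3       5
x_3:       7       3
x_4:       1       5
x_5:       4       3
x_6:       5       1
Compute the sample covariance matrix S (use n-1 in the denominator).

Step 1 — column means:
  mean(X_1) = (6 + 3 + 7 + 1 + 4 + 5) / 6 = 26/6 = 4.3333
  mean(X_2) = (7 + 5 + 3 + 5 + 3 + 1) / 6 = 24/6 = 4

Step 2 — sample covariance S[i,j] = (1/(n-1)) · Σ_k (x_{k,i} - mean_i) · (x_{k,j} - mean_j), with n-1 = 5.
  S[X_1,X_1] = ((1.6667)·(1.6667) + (-1.3333)·(-1.3333) + (2.6667)·(2.6667) + (-3.3333)·(-3.3333) + (-0.3333)·(-0.3333) + (0.6667)·(0.6667)) / 5 = 23.3333/5 = 4.6667
  S[X_1,X_2] = ((1.6667)·(3) + (-1.3333)·(1) + (2.6667)·(-1) + (-3.3333)·(1) + (-0.3333)·(-1) + (0.6667)·(-3)) / 5 = -4/5 = -0.8
  S[X_2,X_2] = ((3)·(3) + (1)·(1) + (-1)·(-1) + (1)·(1) + (-1)·(-1) + (-3)·(-3)) / 5 = 22/5 = 4.4

S is symmetric (S[j,i] = S[i,j]). Assembling:

S = [[4.6667, -0.8],
 [-0.8, 4.4]]


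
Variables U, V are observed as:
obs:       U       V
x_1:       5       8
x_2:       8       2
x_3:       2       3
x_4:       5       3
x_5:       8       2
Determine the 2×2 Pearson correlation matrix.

Step 1 — column means:
  mean(U) = (5 + 8 + 2 + 5 + 8) / 5 = 28/5 = 5.6
  mean(V) = (8 + 2 + 3 + 3 + 2) / 5 = 18/5 = 3.6

Step 2 — sample variances and covariances s[i,j] = (1/(n-1)) · Σ_k (x_{k,i} - mean_i) · (x_{k,j} - mean_j), with n-1 = 4:
  s[U,U] = ((-0.6)·(-0.6) + (2.4)·(2.4) + (-3.6)·(-3.6) + (-0.6)·(-0.6) + (2.4)·(2.4)) / 4 = 25.2/4 = 6.3
  s[U,V] = ((-0.6)·(4.4) + (2.4)·(-1.6) + (-3.6)·(-0.6) + (-0.6)·(-0.6) + (2.4)·(-1.6)) / 4 = -7.8/4 = -1.95
  s[V,V] = ((4.4)·(4.4) + (-1.6)·(-1.6) + (-0.6)·(-0.6) + (-0.6)·(-0.6) + (-1.6)·(-1.6)) / 4 = 25.2/4 = 6.3
  Sample standard deviations s_i = √(s[i,i]):
  s(U) = √(6.3) = 2.51
  s(V) = √(6.3) = 2.51

Step 3 — r_{ij} = s_{ij} / (s_i · s_j):
  r[U,U] = 1 (diagonal).
  r[U,V] = -1.95 / (2.51 · 2.51) = -1.95 / 6.3 = -0.3095
  r[V,V] = 1 (diagonal).

R is symmetric with unit diagonal. Assembling:

R = [[1, -0.3095],
 [-0.3095, 1]]


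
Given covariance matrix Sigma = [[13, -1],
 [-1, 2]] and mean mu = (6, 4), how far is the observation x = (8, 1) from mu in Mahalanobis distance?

Step 1 — centre the observation: (x - mu) = (2, -3).

Step 2 — invert Sigma. det(Sigma) = 13·2 - (-1)² = 25.
  Sigma^{-1} = (1/det) · [[d, -b], [-b, a]] = [[0.08, 0.04],
 [0.04, 0.52]].

Step 3 — form the quadratic (x - mu)^T · Sigma^{-1} · (x - mu):
  Sigma^{-1} · (x - mu) = (0.04, -1.48).
  (x - mu)^T · [Sigma^{-1} · (x - mu)] = (2)·(0.04) + (-3)·(-1.48) = 4.52.

Step 4 — take square root: d = √(4.52) ≈ 2.126.

d(x, mu) = √(4.52) ≈ 2.126


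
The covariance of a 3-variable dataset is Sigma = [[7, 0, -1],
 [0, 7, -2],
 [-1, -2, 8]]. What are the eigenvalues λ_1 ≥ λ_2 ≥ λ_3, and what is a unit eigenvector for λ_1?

Step 1 — characteristic polynomial p(λ) = det(λI - Sigma) = λ³ - tr·λ² + c_1·λ - det, where tr = trace, c_1 = sum of the principal 2×2 minors, det = det(Sigma):
  tr = 7 + 7 + 8 = 22,
  c_1 = (7·7 - (0)²) + (7·8 - (-1)²) + (7·8 - (-2)²) = 49 + 55 + 52 = 156,
  det = 7·(7·8 - (-2)²) - (0)·((0)·8 - (-2)·(-1)) + (-1)·((0)·(-2) - 7·(-1)) = 7·(52) - (0)·(-2) + (-1)·(7) = 357.
  So p(λ) = λ³ - 22λ² + 156λ - 357.
Step 2 — look for an integer root (rational root theorem: any rational root is an integer divisor of 357). Testing λ = 7:
  p(7) = 343 - 1078 + 1092 - 357 = 0  ✓
  Dividing out (λ - 7): p(λ) = (λ - 7)(λ² - 15λ + 51).
Step 3 — remaining eigenvalues from the quadratic λ² - 15λ + 51 = 0:
  Δ = 15² - 4·51 = 225 - 204 = 21,  λ = (15 ± √21)/2 = (15 ± 4.5826)/2 ≈ 9.7913 or 5.2087.
  Sorted: λ_1 = 9.7913,  λ_2 = 7,  λ_3 = 5.2087  (check: sum = 22 = tr ✓).

Step 4 — unit eigenvector for λ_1 ≈ 9.7913: v spans the null space of (Sigma - λ_1 I), whose rows are
  r_1 = (-2.7913, 0, -1),  r_2 = (0, -2.7913, -2),  r_3 = (-1, -2, -1.7913).
  v is orthogonal to every row, so take v ∝ r_1 × r_2 = ((0)·(-2) - (-1)·(-2.7913), (-1)·(0) - (-2.7913)·(-2), (-2.7913)·(-2.7913) - (0)·(0)) ≈ (-2.7913, -5.5826, 7.7913).
  Rescale (multiply by -1 so the first nonzero entry is positive): u = (2.7913, 5.5826, -7.7913).
  ||u|| = √((2.7913)² + (5.5826)² + (-7.7913)²) = √(99.6606) ≈ 9.983,  v_1 = u/||u|| ≈ (0.2796, 0.5592, -0.7805) (||v_1|| = 1).

λ_1 = 9.7913,  λ_2 = 7,  λ_3 = 5.2087;  v_1 ≈ (0.2796, 0.5592, -0.7805)


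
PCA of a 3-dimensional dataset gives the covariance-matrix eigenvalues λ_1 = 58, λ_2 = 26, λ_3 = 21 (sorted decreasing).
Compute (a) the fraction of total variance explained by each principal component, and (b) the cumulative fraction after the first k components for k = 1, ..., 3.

Step 1 — total variance = trace(Sigma) = Σ λ_i = 58 + 26 + 21 = 105.

Step 2 — fraction explained by component i = λ_i / Σ λ:
  PC1: 58/105 = 0.5524
  PC2: 26/105 = 0.2476
  PC3: 21/105 = 0.2

Step 3 — cumulative fraction after k components = (λ_1 + ... + λ_k) / Σ λ:
  k = 1: 58/105 = 0.5524
  k = 2: (58 + 26)/105 = 84/105 = 0.8
  k = 3: (58 + 26 + 21)/105 = 105/105 = 1

Summary (fraction, with percent):

explained: PC1 0.5524 (55.24%), PC2 0.2476 (24.76%), PC3 0.2 (20%);  cumulative: 0.5524, 0.8, 1


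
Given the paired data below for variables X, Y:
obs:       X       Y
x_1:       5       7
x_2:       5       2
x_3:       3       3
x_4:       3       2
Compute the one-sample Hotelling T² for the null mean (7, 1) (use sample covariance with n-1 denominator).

Step 1 — sample mean vector:
  mean(X) = (5 + 5 + 3 + 3) / 4 = 16/4 = 4
  mean(Y) = (7 + 2 + 3 + 2) / 4 = 14/4 = 3.5
  x̄ = (4, 3.5),  deviation x̄ - mu_0 = (4, 3.5) - (7, 1) = (-3, 2.5).

Step 2 — sample covariance matrix, S[i,j] = (1/(n-1)) · Σ_k (x_{k,i} - mean_i) · (x_{k,j} - mean_j), divisor n-1 = 3:
  S[X,X] = ((1)·(1) + (1)·(1) + (-1)·(-1) + (-1)·(-1)) / 3 = 4/3 = 1.3333
  S[X,Y] = ((1)·(3.5) + (1)·(-1.5) + (-1)·(-0.5) + (-1)·(-1.5)) / 3 = 4/3 = 1.3333
  S[Y,Y] = ((3.5)·(3.5) + (-1.5)·(-1.5) + (-0.5)·(-0.5) + (-1.5)·(-1.5)) / 3 = 17/3 = 5.6667
  S = [[1.3333, 1.3333],
 [1.3333, 5.6667]].

Step 3 — invert S. det(S) = 1.3333·5.6667 - (1.3333)² = 5.7778.
  S^{-1} = (1/det) · [[d, -b], [-b, a]] = [[0.9808, -0.2308],
 [-0.2308, 0.2308]].

Step 4 — quadratic form (x̄ - mu_0)^T · S^{-1} · (x̄ - mu_0):
  S^{-1} · (x̄ - mu_0) = (-3.5192, 1.2692),
  (x̄ - mu_0)^T · [...] = (-3)·(-3.5192) + (2.5)·(1.2692) = 13.7308.

Step 5 — scale by n: T² = 4 · 13.7308 = 54.9231.

T² ≈ 54.9231


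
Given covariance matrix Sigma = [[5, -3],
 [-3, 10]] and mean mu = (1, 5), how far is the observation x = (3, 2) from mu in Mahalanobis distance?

Step 1 — centre the observation: (x - mu) = (2, -3).

Step 2 — invert Sigma. det(Sigma) = 5·10 - (-3)² = 41.
  Sigma^{-1} = (1/det) · [[d, -b], [-b, a]] = [[0.2439, 0.0732],
 [0.0732, 0.122]].

Step 3 — form the quadratic (x - mu)^T · Sigma^{-1} · (x - mu):
  Sigma^{-1} · (x - mu) = (0.2683, -0.2195).
  (x - mu)^T · [Sigma^{-1} · (x - mu)] = (2)·(0.2683) + (-3)·(-0.2195) = 1.1951.

Step 4 — take square root: d = √(1.1951) ≈ 1.0932.

d(x, mu) = √(1.1951) ≈ 1.0932


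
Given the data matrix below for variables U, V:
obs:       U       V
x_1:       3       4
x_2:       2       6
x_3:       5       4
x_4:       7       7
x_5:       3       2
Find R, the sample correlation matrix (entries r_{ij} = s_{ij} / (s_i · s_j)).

Step 1 — column means:
  mean(U) = (3 + 2 + 5 + 7 + 3) / 5 = 20/5 = 4
  mean(V) = (4 + 6 + 4 + 7 + 2) / 5 = 23/5 = 4.6

Step 2 — sample variances and covariances s[i,j] = (1/(n-1)) · Σ_k (x_{k,i} - mean_i) · (x_{k,j} - mean_j), with n-1 = 4:
  s[U,U] = ((-1)·(-1) + (-2)·(-2) + (1)·(1) + (3)·(3) + (-1)·(-1)) / 4 = 16/4 = 4
  s[U,V] = ((-1)·(-0.6) + (-2)·(1.4) + (1)·(-0.6) + (3)·(2.4) + (-1)·(-2.6)) / 4 = 7/4 = 1.75
  s[V,V] = ((-0.6)·(-0.6) + (1.4)·(1.4) + (-0.6)·(-0.6) + (2.4)·(2.4) + (-2.6)·(-2.6)) / 4 = 15.2/4 = 3.8
  Sample standard deviations s_i = √(s[i,i]):
  s(U) = √(4) = 2
  s(V) = √(3.8) = 1.9494

Step 3 — r_{ij} = s_{ij} / (s_i · s_j):
  r[U,U] = 1 (diagonal).
  r[U,V] = 1.75 / (2 · 1.9494) = 1.75 / 3.8987 = 0.4489
  r[V,V] = 1 (diagonal).

R is symmetric with unit diagonal. Assembling:

R = [[1, 0.4489],
 [0.4489, 1]]


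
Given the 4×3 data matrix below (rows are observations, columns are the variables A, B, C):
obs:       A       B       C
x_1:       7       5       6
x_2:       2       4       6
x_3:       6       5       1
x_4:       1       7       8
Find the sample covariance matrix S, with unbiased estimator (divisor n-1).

Step 1 — column means:
  mean(A) = (7 + 2 + 6 + 1) / 4 = 16/4 = 4
  mean(B) = (5 + 4 + 5 + 7) / 4 = 21/4 = 5.25
  mean(C) = (6 + 6 + 1 + 8) / 4 = 21/4 = 5.25

Step 2 — sample covariance S[i,j] = (1/(n-1)) · Σ_k (x_{k,i} - mean_i) · (x_{k,j} - mean_j), with n-1 = 3.
  S[A,A] = ((3)·(3) + (-2)·(-2) + (2)·(2) + (-3)·(-3)) / 3 = 26/3 = 8.6667
  S[A,B] = ((3)·(-0.25) + (-2)·(-1.25) + (2)·(-0.25) + (-3)·(1.75)) / 3 = -4/3 = -1.3333
  S[A,C] = ((3)·(0.75) + (-2)·(0.75) + (2)·(-4.25) + (-3)·(2.75)) / 3 = -16/3 = -5.3333
  S[B,B] = ((-0.25)·(-0.25) + (-1.25)·(-1.25) + (-0.25)·(-0.25) + (1.75)·(1.75)) / 3 = 4.75/3 = 1.5833
  S[B,C] = ((-0.25)·(0.75) + (-1.25)·(0.75) + (-0.25)·(-4.25) + (1.75)·(2.75)) / 3 = 4.75/3 = 1.5833
  S[C,C] = ((0.75)·(0.75) + (0.75)·(0.75) + (-4.25)·(-4.25) + (2.75)·(2.75)) / 3 = 26.75/3 = 8.9167

S is symmetric (S[j,i] = S[i,j]). Assembling:

S = [[8.6667, -1.3333, -5.3333],
 [-1.3333, 1.5833, 1.5833],
 [-5.3333, 1.5833, 8.9167]]
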